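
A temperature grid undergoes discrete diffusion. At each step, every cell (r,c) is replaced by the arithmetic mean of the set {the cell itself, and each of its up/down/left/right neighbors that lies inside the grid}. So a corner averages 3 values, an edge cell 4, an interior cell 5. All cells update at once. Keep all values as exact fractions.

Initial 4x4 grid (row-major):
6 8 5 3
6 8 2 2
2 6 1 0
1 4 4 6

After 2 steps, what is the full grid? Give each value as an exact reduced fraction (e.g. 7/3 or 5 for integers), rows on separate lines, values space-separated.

After step 1:
  20/3 27/4 9/2 10/3
  11/2 6 18/5 7/4
  15/4 21/5 13/5 9/4
  7/3 15/4 15/4 10/3
After step 2:
  227/36 287/48 1091/240 115/36
  263/48 521/100 369/100 41/15
  947/240 203/50 82/25 149/60
  59/18 421/120 403/120 28/9

Answer: 227/36 287/48 1091/240 115/36
263/48 521/100 369/100 41/15
947/240 203/50 82/25 149/60
59/18 421/120 403/120 28/9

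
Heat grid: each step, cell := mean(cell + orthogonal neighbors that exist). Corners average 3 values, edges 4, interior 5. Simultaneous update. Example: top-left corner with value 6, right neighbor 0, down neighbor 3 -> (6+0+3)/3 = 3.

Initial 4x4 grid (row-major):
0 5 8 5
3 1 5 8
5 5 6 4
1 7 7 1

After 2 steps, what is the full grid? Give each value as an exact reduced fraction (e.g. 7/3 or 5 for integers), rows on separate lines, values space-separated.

After step 1:
  8/3 7/2 23/4 7
  9/4 19/5 28/5 11/2
  7/2 24/5 27/5 19/4
  13/3 5 21/4 4
After step 2:
  101/36 943/240 437/80 73/12
  733/240 399/100 521/100 457/80
  893/240 9/2 129/25 393/80
  77/18 1163/240 393/80 14/3

Answer: 101/36 943/240 437/80 73/12
733/240 399/100 521/100 457/80
893/240 9/2 129/25 393/80
77/18 1163/240 393/80 14/3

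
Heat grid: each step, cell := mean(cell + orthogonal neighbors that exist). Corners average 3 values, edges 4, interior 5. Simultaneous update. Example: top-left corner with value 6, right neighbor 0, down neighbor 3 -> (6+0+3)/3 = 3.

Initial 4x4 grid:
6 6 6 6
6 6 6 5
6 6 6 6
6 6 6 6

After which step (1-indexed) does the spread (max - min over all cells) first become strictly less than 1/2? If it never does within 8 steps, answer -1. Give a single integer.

Answer: 1

Derivation:
Step 1: max=6, min=17/3, spread=1/3
  -> spread < 1/2 first at step 1
Step 2: max=6, min=689/120, spread=31/120
Step 3: max=6, min=6269/1080, spread=211/1080
Step 4: max=6, min=631157/108000, spread=16843/108000
Step 5: max=53921/9000, min=5693357/972000, spread=130111/972000
Step 6: max=3232841/540000, min=171317633/29160000, spread=3255781/29160000
Step 7: max=3228893/540000, min=5148446309/874800000, spread=82360351/874800000
Step 8: max=580693559/97200000, min=154712683109/26244000000, spread=2074577821/26244000000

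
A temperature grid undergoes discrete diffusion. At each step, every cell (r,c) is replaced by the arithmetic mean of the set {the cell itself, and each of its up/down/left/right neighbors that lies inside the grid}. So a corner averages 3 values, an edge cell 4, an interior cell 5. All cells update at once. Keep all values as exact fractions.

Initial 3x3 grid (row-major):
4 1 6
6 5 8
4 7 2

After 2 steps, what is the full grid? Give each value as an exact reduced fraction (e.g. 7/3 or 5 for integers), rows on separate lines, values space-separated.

After step 1:
  11/3 4 5
  19/4 27/5 21/4
  17/3 9/2 17/3
After step 2:
  149/36 271/60 19/4
  1169/240 239/50 1279/240
  179/36 637/120 185/36

Answer: 149/36 271/60 19/4
1169/240 239/50 1279/240
179/36 637/120 185/36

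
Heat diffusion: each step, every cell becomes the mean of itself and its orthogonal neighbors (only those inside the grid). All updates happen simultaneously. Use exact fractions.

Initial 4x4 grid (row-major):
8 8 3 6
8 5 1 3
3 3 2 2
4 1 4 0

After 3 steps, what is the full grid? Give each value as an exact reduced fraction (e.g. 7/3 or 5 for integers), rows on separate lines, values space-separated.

After step 1:
  8 6 9/2 4
  6 5 14/5 3
  9/2 14/5 12/5 7/4
  8/3 3 7/4 2
After step 2:
  20/3 47/8 173/40 23/6
  47/8 113/25 177/50 231/80
  479/120 177/50 23/10 183/80
  61/18 613/240 183/80 11/6
After step 3:
  221/36 401/75 659/150 2651/720
  1579/300 467/100 7029/2000 7529/2400
  3779/900 20287/6000 2791/1000 1117/480
  7153/2160 21187/7200 359/160 769/360

Answer: 221/36 401/75 659/150 2651/720
1579/300 467/100 7029/2000 7529/2400
3779/900 20287/6000 2791/1000 1117/480
7153/2160 21187/7200 359/160 769/360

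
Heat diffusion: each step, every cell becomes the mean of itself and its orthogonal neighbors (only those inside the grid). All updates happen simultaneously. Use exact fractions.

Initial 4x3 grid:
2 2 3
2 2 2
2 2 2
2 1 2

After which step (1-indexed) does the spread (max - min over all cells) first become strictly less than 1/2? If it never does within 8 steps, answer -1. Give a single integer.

Step 1: max=7/3, min=5/3, spread=2/3
Step 2: max=41/18, min=413/240, spread=401/720
Step 3: max=473/216, min=3883/2160, spread=847/2160
  -> spread < 1/2 first at step 3
Step 4: max=277981/129600, min=1581989/864000, spread=813653/2592000
Step 5: max=16415729/7776000, min=14421499/7776000, spread=199423/777600
Step 6: max=972641551/466560000, min=875725601/466560000, spread=1938319/9331200
Step 7: max=57806299109/27993600000, min=53018909659/27993600000, spread=95747789/559872000
Step 8: max=3441283785631/1679616000000, min=3206278002881/1679616000000, spread=940023131/6718464000

Answer: 3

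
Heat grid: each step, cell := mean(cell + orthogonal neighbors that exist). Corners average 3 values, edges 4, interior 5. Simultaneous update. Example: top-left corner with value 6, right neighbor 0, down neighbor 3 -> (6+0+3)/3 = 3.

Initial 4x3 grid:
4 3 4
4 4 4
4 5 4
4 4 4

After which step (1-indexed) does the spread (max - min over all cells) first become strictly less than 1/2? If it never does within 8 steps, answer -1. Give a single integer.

Step 1: max=17/4, min=11/3, spread=7/12
Step 2: max=419/100, min=181/48, spread=503/1200
  -> spread < 1/2 first at step 2
Step 3: max=19963/4800, min=55339/14400, spread=91/288
Step 4: max=178583/43200, min=3354161/864000, spread=217499/864000
Step 5: max=71246803/17280000, min=202620259/51840000, spread=222403/1036800
Step 6: max=4257143177/1036800000, min=12226961081/3110400000, spread=10889369/62208000
Step 7: max=254683730443/62208000000, min=736521175579/186624000000, spread=110120063/746496000
Step 8: max=15236017732337/3732480000000, min=44342389497761/11197440000000, spread=5462654797/44789760000

Answer: 2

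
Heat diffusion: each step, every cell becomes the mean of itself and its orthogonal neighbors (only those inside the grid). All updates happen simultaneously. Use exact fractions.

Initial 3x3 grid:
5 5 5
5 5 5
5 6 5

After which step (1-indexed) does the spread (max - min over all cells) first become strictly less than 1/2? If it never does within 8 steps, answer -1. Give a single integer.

Step 1: max=16/3, min=5, spread=1/3
  -> spread < 1/2 first at step 1
Step 2: max=1267/240, min=5, spread=67/240
Step 3: max=11237/2160, min=1007/200, spread=1807/10800
Step 4: max=4477963/864000, min=27361/5400, spread=33401/288000
Step 5: max=40109933/7776000, min=2743391/540000, spread=3025513/38880000
Step 6: max=16016926867/3110400000, min=146755949/28800000, spread=53531/995328
Step 7: max=959152925849/186624000000, min=39671116051/7776000000, spread=450953/11943936
Step 8: max=57496103560603/11197440000000, min=4766608610519/933120000000, spread=3799043/143327232

Answer: 1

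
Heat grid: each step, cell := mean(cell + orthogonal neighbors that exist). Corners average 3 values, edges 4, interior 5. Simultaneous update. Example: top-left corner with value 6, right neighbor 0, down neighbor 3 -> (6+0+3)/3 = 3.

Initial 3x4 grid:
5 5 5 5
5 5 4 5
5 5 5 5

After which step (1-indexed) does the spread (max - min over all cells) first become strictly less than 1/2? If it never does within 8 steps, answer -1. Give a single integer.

Answer: 1

Derivation:
Step 1: max=5, min=19/4, spread=1/4
  -> spread < 1/2 first at step 1
Step 2: max=5, min=477/100, spread=23/100
Step 3: max=1987/400, min=23189/4800, spread=131/960
Step 4: max=35609/7200, min=209449/43200, spread=841/8640
Step 5: max=7106627/1440000, min=83857949/17280000, spread=56863/691200
Step 6: max=63810457/12960000, min=756065659/155520000, spread=386393/6220800
Step 7: max=25499641187/5184000000, min=302646276869/62208000000, spread=26795339/497664000
Step 8: max=1528113850333/311040000000, min=18178584285871/3732480000000, spread=254051069/5971968000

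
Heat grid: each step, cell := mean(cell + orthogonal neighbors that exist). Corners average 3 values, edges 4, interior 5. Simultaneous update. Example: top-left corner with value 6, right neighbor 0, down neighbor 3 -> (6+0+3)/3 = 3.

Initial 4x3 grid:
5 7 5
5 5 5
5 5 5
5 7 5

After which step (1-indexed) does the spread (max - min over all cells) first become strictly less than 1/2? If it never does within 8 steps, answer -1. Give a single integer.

Step 1: max=17/3, min=5, spread=2/3
Step 2: max=667/120, min=263/50, spread=179/600
  -> spread < 1/2 first at step 2
Step 3: max=5837/1080, min=2383/450, spread=589/5400
Step 4: max=2325307/432000, min=958853/180000, spread=120299/2160000
Step 5: max=138946913/25920000, min=8647723/1620000, spread=116669/5184000
Step 6: max=8327622067/1555200000, min=3462270893/648000000, spread=90859619/7776000000
Step 7: max=499293719753/93312000000, min=207838028887/38880000000, spread=2412252121/466560000000
Step 8: max=29949225835627/5598720000000, min=12472849510133/2332800000000, spread=71935056539/27993600000000

Answer: 2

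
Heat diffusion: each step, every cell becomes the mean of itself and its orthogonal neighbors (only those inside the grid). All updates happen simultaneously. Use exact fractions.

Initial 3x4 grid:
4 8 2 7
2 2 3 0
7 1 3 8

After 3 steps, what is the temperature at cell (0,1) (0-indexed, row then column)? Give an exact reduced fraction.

Answer: 6793/1800

Derivation:
Step 1: cell (0,1) = 4
Step 2: cell (0,1) = 253/60
Step 3: cell (0,1) = 6793/1800
Full grid after step 3:
  8707/2160 6793/1800 292/75 263/72
  17473/4800 7307/2000 10133/3000 27217/7200
  7607/2160 11911/3600 12791/3600 751/216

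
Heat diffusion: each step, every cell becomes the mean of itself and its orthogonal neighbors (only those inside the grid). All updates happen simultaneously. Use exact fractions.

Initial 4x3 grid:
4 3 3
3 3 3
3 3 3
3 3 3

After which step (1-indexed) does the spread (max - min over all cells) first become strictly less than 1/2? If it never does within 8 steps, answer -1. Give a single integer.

Step 1: max=10/3, min=3, spread=1/3
  -> spread < 1/2 first at step 1
Step 2: max=59/18, min=3, spread=5/18
Step 3: max=689/216, min=3, spread=41/216
Step 4: max=81977/25920, min=3, spread=4217/25920
Step 5: max=4874749/1555200, min=21679/7200, spread=38417/311040
Step 6: max=291136211/93312000, min=434597/144000, spread=1903471/18662400
Step 7: max=17397149089/5598720000, min=13075759/4320000, spread=18038617/223948800
Step 8: max=1041037782851/335923200000, min=1179326759/388800000, spread=883978523/13436928000

Answer: 1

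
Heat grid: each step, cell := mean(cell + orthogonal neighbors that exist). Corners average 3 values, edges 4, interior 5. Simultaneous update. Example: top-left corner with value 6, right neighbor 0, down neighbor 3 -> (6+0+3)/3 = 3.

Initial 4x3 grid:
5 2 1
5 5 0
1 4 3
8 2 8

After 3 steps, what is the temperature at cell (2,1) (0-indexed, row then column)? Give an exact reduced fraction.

Step 1: cell (2,1) = 3
Step 2: cell (2,1) = 399/100
Step 3: cell (2,1) = 919/250
Full grid after step 3:
  281/80 14303/4800 1819/720
  2191/600 6587/2000 1119/400
  3659/900 919/250 12961/3600
  449/108 10319/2400 863/216

Answer: 919/250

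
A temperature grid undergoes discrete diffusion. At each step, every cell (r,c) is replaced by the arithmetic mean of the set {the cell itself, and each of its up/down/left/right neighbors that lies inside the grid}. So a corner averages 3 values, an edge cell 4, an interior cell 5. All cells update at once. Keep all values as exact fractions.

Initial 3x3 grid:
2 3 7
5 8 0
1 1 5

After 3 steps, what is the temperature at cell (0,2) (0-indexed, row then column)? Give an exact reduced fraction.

Answer: 524/135

Derivation:
Step 1: cell (0,2) = 10/3
Step 2: cell (0,2) = 40/9
Step 3: cell (0,2) = 524/135
Full grid after step 3:
  1003/270 14897/3600 524/135
  842/225 7027/2000 7061/1800
  6839/2160 50563/14400 791/240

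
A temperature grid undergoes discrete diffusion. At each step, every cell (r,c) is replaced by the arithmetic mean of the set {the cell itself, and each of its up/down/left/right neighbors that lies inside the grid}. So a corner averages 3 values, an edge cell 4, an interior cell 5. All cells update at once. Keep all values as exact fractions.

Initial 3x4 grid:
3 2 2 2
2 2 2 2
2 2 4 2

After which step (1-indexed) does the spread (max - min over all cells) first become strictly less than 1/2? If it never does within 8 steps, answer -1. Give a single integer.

Step 1: max=8/3, min=2, spread=2/3
Step 2: max=151/60, min=2, spread=31/60
Step 3: max=1291/540, min=5093/2400, spread=5803/21600
  -> spread < 1/2 first at step 3
Step 4: max=251909/108000, min=46613/21600, spread=4711/27000
Step 5: max=2235479/972000, min=4730497/2160000, spread=2135107/19440000
Step 6: max=221504261/97200000, min=429201497/194400000, spread=552281/7776000
Step 7: max=3966631357/1749600000, min=62065950437/27993600000, spread=56006051/1119744000
Step 8: max=395064024133/174960000000, min=1555232288657/699840000000, spread=200190463/5598720000

Answer: 3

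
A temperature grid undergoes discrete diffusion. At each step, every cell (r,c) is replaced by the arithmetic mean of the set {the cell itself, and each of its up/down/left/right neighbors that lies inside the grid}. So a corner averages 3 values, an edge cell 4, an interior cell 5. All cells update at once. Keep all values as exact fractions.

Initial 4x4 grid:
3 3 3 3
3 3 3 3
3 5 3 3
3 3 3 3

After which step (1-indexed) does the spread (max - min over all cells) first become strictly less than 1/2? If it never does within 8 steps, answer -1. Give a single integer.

Answer: 2

Derivation:
Step 1: max=7/2, min=3, spread=1/2
Step 2: max=86/25, min=3, spread=11/25
  -> spread < 1/2 first at step 2
Step 3: max=3967/1200, min=3, spread=367/1200
Step 4: max=17771/5400, min=913/300, spread=1337/5400
Step 5: max=527669/162000, min=27469/9000, spread=33227/162000
Step 6: max=15794327/4860000, min=166049/54000, spread=849917/4860000
Step 7: max=471114347/145800000, min=2498533/810000, spread=21378407/145800000
Step 8: max=14088462371/4374000000, min=752688343/243000000, spread=540072197/4374000000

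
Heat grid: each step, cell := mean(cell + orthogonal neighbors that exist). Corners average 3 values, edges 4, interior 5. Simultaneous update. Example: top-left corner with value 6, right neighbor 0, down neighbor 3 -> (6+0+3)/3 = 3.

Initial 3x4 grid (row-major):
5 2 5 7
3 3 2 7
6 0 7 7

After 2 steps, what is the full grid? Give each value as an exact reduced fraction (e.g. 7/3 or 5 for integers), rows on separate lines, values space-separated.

Answer: 34/9 157/48 1133/240 193/36
151/48 94/25 411/100 1433/240
15/4 13/4 99/20 67/12

Derivation:
After step 1:
  10/3 15/4 4 19/3
  17/4 2 24/5 23/4
  3 4 4 7
After step 2:
  34/9 157/48 1133/240 193/36
  151/48 94/25 411/100 1433/240
  15/4 13/4 99/20 67/12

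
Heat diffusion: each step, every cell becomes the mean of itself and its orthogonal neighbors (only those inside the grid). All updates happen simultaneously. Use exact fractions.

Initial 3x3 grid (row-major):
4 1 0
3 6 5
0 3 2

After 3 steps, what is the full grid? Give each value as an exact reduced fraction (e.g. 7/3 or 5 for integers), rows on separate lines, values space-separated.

After step 1:
  8/3 11/4 2
  13/4 18/5 13/4
  2 11/4 10/3
After step 2:
  26/9 661/240 8/3
  691/240 78/25 731/240
  8/3 701/240 28/9
After step 3:
  767/270 41147/14400 127/45
  41597/14400 368/125 42997/14400
  127/45 42547/14400 817/270

Answer: 767/270 41147/14400 127/45
41597/14400 368/125 42997/14400
127/45 42547/14400 817/270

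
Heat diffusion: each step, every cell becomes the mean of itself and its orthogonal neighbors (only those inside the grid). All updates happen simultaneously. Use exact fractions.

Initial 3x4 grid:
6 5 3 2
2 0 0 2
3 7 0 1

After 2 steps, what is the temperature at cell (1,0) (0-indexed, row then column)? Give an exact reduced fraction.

Answer: 833/240

Derivation:
Step 1: cell (1,0) = 11/4
Step 2: cell (1,0) = 833/240
Full grid after step 2:
  127/36 197/60 7/3 73/36
  833/240 251/100 191/100 67/48
  37/12 113/40 13/8 17/12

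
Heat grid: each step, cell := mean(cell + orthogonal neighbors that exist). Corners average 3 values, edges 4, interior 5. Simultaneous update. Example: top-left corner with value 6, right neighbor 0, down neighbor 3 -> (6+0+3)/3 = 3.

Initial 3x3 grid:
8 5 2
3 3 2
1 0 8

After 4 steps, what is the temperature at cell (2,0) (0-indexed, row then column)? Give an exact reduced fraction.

Step 1: cell (2,0) = 4/3
Step 2: cell (2,0) = 97/36
Step 3: cell (2,0) = 6131/2160
Step 4: cell (2,0) = 404917/129600
Full grid after step 4:
  487867/129600 1583407/432000 157789/43200
  2914189/864000 103039/30000 2883689/864000
  404917/129600 328883/108000 411217/129600

Answer: 404917/129600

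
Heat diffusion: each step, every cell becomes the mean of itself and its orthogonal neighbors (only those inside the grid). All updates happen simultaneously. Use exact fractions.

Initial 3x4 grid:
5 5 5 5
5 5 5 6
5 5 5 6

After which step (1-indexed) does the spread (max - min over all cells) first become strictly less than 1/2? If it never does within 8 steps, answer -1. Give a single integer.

Step 1: max=17/3, min=5, spread=2/3
Step 2: max=197/36, min=5, spread=17/36
  -> spread < 1/2 first at step 2
Step 3: max=11647/2160, min=5, spread=847/2160
Step 4: max=172631/32400, min=1129/225, spread=2011/6480
Step 5: max=20570783/3888000, min=543713/108000, spread=199423/777600
Step 6: max=1227304867/233280000, min=10915249/2160000, spread=1938319/9331200
Step 7: max=73345677053/13996800000, min=985444199/194400000, spread=95747789/559872000
Step 8: max=4386609255127/839808000000, min=59293143941/11664000000, spread=940023131/6718464000

Answer: 2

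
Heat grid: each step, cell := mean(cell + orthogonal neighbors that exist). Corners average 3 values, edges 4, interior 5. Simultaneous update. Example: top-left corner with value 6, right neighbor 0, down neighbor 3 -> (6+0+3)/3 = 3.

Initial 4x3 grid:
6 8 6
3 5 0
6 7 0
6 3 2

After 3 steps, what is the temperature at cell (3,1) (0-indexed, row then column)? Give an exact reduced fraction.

Answer: 28543/7200

Derivation:
Step 1: cell (3,1) = 9/2
Step 2: cell (3,1) = 461/120
Step 3: cell (3,1) = 28543/7200
Full grid after step 3:
  11611/2160 72181/14400 9661/2160
  4571/900 27389/6000 13859/3600
  2899/600 1519/375 11969/3600
  413/90 28543/7200 3371/1080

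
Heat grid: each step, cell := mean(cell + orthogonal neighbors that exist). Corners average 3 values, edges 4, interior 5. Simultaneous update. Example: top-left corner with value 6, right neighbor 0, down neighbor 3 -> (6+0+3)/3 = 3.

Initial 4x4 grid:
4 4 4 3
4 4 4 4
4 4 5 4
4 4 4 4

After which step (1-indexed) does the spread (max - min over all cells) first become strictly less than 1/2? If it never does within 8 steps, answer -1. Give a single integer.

Answer: 2

Derivation:
Step 1: max=17/4, min=11/3, spread=7/12
Step 2: max=211/50, min=67/18, spread=112/225
  -> spread < 1/2 first at step 2
Step 3: max=9967/2400, min=8347/2160, spread=6233/21600
Step 4: max=89017/21600, min=252289/64800, spread=7381/32400
Step 5: max=8867959/2160000, min=7656019/1944000, spread=3251441/19440000
Step 6: max=79474309/19440000, min=46134737/11664000, spread=3874621/29160000
Step 7: max=7930449367/1944000000, min=6953187007/1749600000, spread=1842174233/17496000000
Step 8: max=237329723653/58320000000, min=209139609229/52488000000, spread=44571420587/524880000000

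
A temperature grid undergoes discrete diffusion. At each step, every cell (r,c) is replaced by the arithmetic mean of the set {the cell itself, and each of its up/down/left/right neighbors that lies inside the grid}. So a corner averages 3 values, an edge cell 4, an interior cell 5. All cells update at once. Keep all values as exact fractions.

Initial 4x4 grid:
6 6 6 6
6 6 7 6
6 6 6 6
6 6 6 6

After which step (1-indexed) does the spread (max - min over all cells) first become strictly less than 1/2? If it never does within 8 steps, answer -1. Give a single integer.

Step 1: max=25/4, min=6, spread=1/4
  -> spread < 1/2 first at step 1
Step 2: max=311/50, min=6, spread=11/50
Step 3: max=14767/2400, min=6, spread=367/2400
Step 4: max=66371/10800, min=3613/600, spread=1337/10800
Step 5: max=1985669/324000, min=108469/18000, spread=33227/324000
Step 6: max=59534327/9720000, min=652049/108000, spread=849917/9720000
Step 7: max=1783314347/291600000, min=9788533/1620000, spread=21378407/291600000
Step 8: max=53454462371/8748000000, min=2939688343/486000000, spread=540072197/8748000000

Answer: 1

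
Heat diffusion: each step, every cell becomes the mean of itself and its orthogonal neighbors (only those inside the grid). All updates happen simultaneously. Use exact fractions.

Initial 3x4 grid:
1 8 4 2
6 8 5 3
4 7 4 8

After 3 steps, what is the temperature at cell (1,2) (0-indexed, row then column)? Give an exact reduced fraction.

Step 1: cell (1,2) = 24/5
Step 2: cell (1,2) = 537/100
Step 3: cell (1,2) = 10001/2000
Full grid after step 3:
  3841/720 2037/400 2903/600 1543/360
  77087/14400 16739/3000 10001/2000 3789/800
  6119/1080 40141/7200 13187/2400 3571/720

Answer: 10001/2000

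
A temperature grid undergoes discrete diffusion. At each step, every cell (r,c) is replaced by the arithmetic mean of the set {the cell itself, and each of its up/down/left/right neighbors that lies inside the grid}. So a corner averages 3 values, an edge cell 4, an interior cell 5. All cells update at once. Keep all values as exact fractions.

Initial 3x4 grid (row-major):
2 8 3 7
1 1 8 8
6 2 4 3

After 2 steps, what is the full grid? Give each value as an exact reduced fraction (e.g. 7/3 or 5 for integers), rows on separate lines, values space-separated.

After step 1:
  11/3 7/2 13/2 6
  5/2 4 24/5 13/2
  3 13/4 17/4 5
After step 2:
  29/9 53/12 26/5 19/3
  79/24 361/100 521/100 223/40
  35/12 29/8 173/40 21/4

Answer: 29/9 53/12 26/5 19/3
79/24 361/100 521/100 223/40
35/12 29/8 173/40 21/4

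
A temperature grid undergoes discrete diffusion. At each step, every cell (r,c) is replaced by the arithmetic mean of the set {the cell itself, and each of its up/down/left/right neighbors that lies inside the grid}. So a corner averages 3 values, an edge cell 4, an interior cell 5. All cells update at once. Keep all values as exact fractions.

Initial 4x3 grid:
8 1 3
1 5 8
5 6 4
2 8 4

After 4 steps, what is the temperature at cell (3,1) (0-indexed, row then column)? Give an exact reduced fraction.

Step 1: cell (3,1) = 5
Step 2: cell (3,1) = 157/30
Step 3: cell (3,1) = 8897/1800
Step 4: cell (3,1) = 540343/108000
Full grid after step 4:
  548281/129600 3687659/864000 193777/43200
  933131/216000 1647031/360000 167251/36000
  335557/72000 857603/180000 542023/108000
  102511/21600 540343/108000 10294/2025

Answer: 540343/108000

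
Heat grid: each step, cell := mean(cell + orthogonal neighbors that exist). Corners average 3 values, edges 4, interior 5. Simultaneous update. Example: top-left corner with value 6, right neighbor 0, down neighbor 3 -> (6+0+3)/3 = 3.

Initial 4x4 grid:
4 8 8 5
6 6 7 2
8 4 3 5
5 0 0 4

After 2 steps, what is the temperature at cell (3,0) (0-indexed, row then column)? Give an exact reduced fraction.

Step 1: cell (3,0) = 13/3
Step 2: cell (3,0) = 37/9
Full grid after step 2:
  37/6 257/40 237/40 67/12
  479/80 281/50 539/100 369/80
  1217/240 111/25 369/100 301/80
  37/9 47/15 27/10 11/4

Answer: 37/9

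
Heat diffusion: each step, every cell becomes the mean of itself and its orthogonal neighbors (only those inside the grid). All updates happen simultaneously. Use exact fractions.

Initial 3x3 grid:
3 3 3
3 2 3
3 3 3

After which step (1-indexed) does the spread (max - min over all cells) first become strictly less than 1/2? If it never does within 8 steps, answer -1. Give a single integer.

Answer: 1

Derivation:
Step 1: max=3, min=11/4, spread=1/4
  -> spread < 1/2 first at step 1
Step 2: max=231/80, min=69/25, spread=51/400
Step 3: max=1033/360, min=13577/4800, spread=589/14400
Step 4: max=822919/288000, min=85057/30000, spread=31859/1440000
Step 5: max=5135279/1800000, min=49148393/17280000, spread=751427/86400000
Step 6: max=2955336871/1036800000, min=307365313/108000000, spread=23149331/5184000000
Step 7: max=18465068111/6480000000, min=177141345737/62208000000, spread=616540643/311040000000
Step 8: max=10633507991239/3732480000000, min=1107287546017/388800000000, spread=17737747379/18662400000000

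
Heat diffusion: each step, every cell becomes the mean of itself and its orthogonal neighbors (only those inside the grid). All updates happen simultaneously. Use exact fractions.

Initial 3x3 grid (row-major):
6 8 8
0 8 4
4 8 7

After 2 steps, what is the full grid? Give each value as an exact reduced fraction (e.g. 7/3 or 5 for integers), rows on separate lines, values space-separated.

After step 1:
  14/3 15/2 20/3
  9/2 28/5 27/4
  4 27/4 19/3
After step 2:
  50/9 733/120 251/36
  563/120 311/50 507/80
  61/12 1361/240 119/18

Answer: 50/9 733/120 251/36
563/120 311/50 507/80
61/12 1361/240 119/18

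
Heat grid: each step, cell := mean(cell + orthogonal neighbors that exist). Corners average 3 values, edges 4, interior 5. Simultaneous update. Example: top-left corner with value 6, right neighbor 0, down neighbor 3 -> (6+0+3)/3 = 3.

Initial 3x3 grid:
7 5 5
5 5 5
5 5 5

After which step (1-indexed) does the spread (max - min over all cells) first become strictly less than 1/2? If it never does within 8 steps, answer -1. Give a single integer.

Step 1: max=17/3, min=5, spread=2/3
Step 2: max=50/9, min=5, spread=5/9
Step 3: max=581/108, min=5, spread=41/108
  -> spread < 1/2 first at step 3
Step 4: max=34531/6480, min=911/180, spread=347/1296
Step 5: max=2050937/388800, min=9157/1800, spread=2921/15552
Step 6: max=122468539/23328000, min=1105483/216000, spread=24611/186624
Step 7: max=7317122033/1399680000, min=24956741/4860000, spread=207329/2239488
Step 8: max=437933952451/83980800000, min=1334801599/259200000, spread=1746635/26873856

Answer: 3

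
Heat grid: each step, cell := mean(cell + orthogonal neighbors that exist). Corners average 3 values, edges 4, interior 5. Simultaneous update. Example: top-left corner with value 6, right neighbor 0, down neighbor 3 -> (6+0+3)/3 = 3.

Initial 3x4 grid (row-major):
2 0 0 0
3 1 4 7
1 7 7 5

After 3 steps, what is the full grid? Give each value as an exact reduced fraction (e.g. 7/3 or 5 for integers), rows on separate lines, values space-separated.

After step 1:
  5/3 3/4 1 7/3
  7/4 3 19/5 4
  11/3 4 23/4 19/3
After step 2:
  25/18 77/48 473/240 22/9
  121/48 133/50 351/100 247/60
  113/36 197/48 1193/240 193/36
After step 3:
  397/216 13723/7200 17153/7200 6143/2160
  34951/14400 17279/6000 10337/3000 13889/3600
  703/216 26773/7200 32303/7200 10403/2160

Answer: 397/216 13723/7200 17153/7200 6143/2160
34951/14400 17279/6000 10337/3000 13889/3600
703/216 26773/7200 32303/7200 10403/2160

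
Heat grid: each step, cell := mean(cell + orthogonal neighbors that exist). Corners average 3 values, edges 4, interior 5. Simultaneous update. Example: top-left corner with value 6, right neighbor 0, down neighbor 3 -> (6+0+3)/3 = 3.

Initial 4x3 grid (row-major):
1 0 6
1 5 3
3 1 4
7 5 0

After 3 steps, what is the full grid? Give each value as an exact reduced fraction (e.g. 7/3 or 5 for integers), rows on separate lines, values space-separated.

After step 1:
  2/3 3 3
  5/2 2 9/2
  3 18/5 2
  5 13/4 3
After step 2:
  37/18 13/6 7/2
  49/24 78/25 23/8
  141/40 277/100 131/40
  15/4 297/80 11/4
After step 3:
  451/216 4879/1800 205/72
  2417/900 973/375 1277/400
  1813/600 6561/2000 1167/400
  293/80 5193/1600 779/240

Answer: 451/216 4879/1800 205/72
2417/900 973/375 1277/400
1813/600 6561/2000 1167/400
293/80 5193/1600 779/240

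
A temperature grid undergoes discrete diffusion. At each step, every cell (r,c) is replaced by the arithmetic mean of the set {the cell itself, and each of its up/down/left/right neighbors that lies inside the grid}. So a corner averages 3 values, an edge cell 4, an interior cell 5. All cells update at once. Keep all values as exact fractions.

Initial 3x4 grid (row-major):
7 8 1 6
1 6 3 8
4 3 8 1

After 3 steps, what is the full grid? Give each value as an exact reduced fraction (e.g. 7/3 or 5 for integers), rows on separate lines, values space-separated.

After step 1:
  16/3 11/2 9/2 5
  9/2 21/5 26/5 9/2
  8/3 21/4 15/4 17/3
After step 2:
  46/9 293/60 101/20 14/3
  167/40 493/100 443/100 611/120
  149/36 119/30 149/30 167/36
After step 3:
  5101/1080 17977/3600 1903/400 1777/360
  3671/800 4477/1000 14681/3000 33889/7200
  4421/1080 8101/1800 8101/1800 5291/1080

Answer: 5101/1080 17977/3600 1903/400 1777/360
3671/800 4477/1000 14681/3000 33889/7200
4421/1080 8101/1800 8101/1800 5291/1080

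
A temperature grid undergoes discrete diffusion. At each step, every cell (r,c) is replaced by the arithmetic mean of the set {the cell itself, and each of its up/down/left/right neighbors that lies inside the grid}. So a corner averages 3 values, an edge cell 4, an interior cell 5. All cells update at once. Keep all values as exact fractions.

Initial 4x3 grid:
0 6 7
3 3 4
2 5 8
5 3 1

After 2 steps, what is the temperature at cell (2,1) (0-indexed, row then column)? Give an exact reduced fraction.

Answer: 403/100

Derivation:
Step 1: cell (2,1) = 21/5
Step 2: cell (2,1) = 403/100
Full grid after step 2:
  3 253/60 91/18
  259/80 199/50 149/30
  797/240 403/100 91/20
  127/36 451/120 4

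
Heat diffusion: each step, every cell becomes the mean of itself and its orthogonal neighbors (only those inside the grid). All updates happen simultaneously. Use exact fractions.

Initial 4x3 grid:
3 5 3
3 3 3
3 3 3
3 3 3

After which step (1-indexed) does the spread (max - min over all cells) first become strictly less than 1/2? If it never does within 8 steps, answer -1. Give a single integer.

Step 1: max=11/3, min=3, spread=2/3
Step 2: max=427/120, min=3, spread=67/120
Step 3: max=3677/1080, min=3, spread=437/1080
  -> spread < 1/2 first at step 3
Step 4: max=1453531/432000, min=1509/500, spread=29951/86400
Step 5: max=12879821/3888000, min=10283/3375, spread=206761/777600
Step 6: max=5121795571/1555200000, min=8265671/2700000, spread=14430763/62208000
Step 7: max=305043741689/93312000000, min=665652727/216000000, spread=139854109/746496000
Step 8: max=18218631890251/5598720000000, min=60171228977/19440000000, spread=7114543559/44789760000

Answer: 3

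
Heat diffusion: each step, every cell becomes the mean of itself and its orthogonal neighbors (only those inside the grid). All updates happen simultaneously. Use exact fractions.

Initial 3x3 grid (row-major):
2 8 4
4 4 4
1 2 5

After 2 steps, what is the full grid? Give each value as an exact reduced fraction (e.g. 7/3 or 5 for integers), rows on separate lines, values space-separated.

Answer: 143/36 189/40 169/36
283/80 189/50 353/80
97/36 67/20 131/36

Derivation:
After step 1:
  14/3 9/2 16/3
  11/4 22/5 17/4
  7/3 3 11/3
After step 2:
  143/36 189/40 169/36
  283/80 189/50 353/80
  97/36 67/20 131/36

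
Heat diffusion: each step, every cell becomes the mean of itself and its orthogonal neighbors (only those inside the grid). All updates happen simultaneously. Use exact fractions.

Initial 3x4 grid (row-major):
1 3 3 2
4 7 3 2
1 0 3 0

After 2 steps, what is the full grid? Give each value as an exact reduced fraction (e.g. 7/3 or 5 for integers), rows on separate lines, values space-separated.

After step 1:
  8/3 7/2 11/4 7/3
  13/4 17/5 18/5 7/4
  5/3 11/4 3/2 5/3
After step 2:
  113/36 739/240 731/240 41/18
  659/240 33/10 13/5 187/80
  23/9 559/240 571/240 59/36

Answer: 113/36 739/240 731/240 41/18
659/240 33/10 13/5 187/80
23/9 559/240 571/240 59/36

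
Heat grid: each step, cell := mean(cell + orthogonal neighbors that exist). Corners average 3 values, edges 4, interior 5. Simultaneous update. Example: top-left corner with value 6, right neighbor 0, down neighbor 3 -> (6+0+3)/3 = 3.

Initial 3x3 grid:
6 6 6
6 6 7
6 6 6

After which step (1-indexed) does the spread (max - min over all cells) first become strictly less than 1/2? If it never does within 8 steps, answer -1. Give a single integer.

Step 1: max=19/3, min=6, spread=1/3
  -> spread < 1/2 first at step 1
Step 2: max=1507/240, min=6, spread=67/240
Step 3: max=13397/2160, min=1207/200, spread=1807/10800
Step 4: max=5341963/864000, min=32761/5400, spread=33401/288000
Step 5: max=47885933/7776000, min=3283391/540000, spread=3025513/38880000
Step 6: max=19127326867/3110400000, min=175555949/28800000, spread=53531/995328
Step 7: max=1145776925849/186624000000, min=47447116051/7776000000, spread=450953/11943936
Step 8: max=68693543560603/11197440000000, min=5699728610519/933120000000, spread=3799043/143327232

Answer: 1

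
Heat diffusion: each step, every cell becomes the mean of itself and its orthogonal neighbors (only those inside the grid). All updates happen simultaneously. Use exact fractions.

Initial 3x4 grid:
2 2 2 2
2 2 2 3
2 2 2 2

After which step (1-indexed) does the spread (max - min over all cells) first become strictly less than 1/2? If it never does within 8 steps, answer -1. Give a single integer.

Answer: 1

Derivation:
Step 1: max=7/3, min=2, spread=1/3
  -> spread < 1/2 first at step 1
Step 2: max=547/240, min=2, spread=67/240
Step 3: max=4757/2160, min=2, spread=437/2160
Step 4: max=1885531/864000, min=2009/1000, spread=29951/172800
Step 5: max=16767821/7776000, min=6829/3375, spread=206761/1555200
Step 6: max=6676995571/3110400000, min=10965671/5400000, spread=14430763/124416000
Step 7: max=398355741689/186624000000, min=881652727/432000000, spread=139854109/1492992000
Step 8: max=23817351890251/11197440000000, min=79611228977/38880000000, spread=7114543559/89579520000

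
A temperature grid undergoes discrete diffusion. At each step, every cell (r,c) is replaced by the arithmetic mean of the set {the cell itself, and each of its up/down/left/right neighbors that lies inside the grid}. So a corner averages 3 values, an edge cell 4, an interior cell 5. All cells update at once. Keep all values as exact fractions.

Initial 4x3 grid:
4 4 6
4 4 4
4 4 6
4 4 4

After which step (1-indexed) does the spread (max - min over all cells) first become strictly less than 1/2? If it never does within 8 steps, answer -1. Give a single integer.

Answer: 4

Derivation:
Step 1: max=5, min=4, spread=1
Step 2: max=85/18, min=4, spread=13/18
Step 3: max=16457/3600, min=407/100, spread=361/720
Step 4: max=291169/64800, min=11161/2700, spread=4661/12960
  -> spread < 1/2 first at step 4
Step 5: max=14358863/3240000, min=4516621/1080000, spread=809/3240
Step 6: max=1027210399/233280000, min=40915301/9720000, spread=1809727/9331200
Step 7: max=61231647941/13996800000, min=308800573/72900000, spread=77677517/559872000
Step 8: max=3661130394319/839808000000, min=24787066451/5832000000, spread=734342603/6718464000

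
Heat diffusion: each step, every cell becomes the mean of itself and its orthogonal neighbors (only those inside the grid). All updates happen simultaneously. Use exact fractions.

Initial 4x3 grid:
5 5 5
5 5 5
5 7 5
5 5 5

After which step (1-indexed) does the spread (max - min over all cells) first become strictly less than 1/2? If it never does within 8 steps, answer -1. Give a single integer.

Answer: 2

Derivation:
Step 1: max=11/2, min=5, spread=1/2
Step 2: max=273/50, min=5, spread=23/50
  -> spread < 1/2 first at step 2
Step 3: max=12811/2400, min=1013/200, spread=131/480
Step 4: max=114551/21600, min=18391/3600, spread=841/4320
Step 5: max=45742051/8640000, min=3693373/720000, spread=56863/345600
Step 6: max=410334341/77760000, min=33389543/6480000, spread=386393/3110400
Step 7: max=163913723131/31104000000, min=13380358813/2592000000, spread=26795339/248832000
Step 8: max=9815015714129/1866240000000, min=804686149667/155520000000, spread=254051069/2985984000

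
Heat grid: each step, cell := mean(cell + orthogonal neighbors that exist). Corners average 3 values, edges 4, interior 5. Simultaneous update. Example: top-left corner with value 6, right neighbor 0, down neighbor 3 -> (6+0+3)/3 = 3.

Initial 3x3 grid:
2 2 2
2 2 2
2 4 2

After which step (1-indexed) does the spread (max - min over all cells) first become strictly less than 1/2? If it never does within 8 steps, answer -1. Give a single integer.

Step 1: max=8/3, min=2, spread=2/3
Step 2: max=307/120, min=2, spread=67/120
Step 3: max=2597/1080, min=207/100, spread=1807/5400
  -> spread < 1/2 first at step 3
Step 4: max=1021963/432000, min=5761/2700, spread=33401/144000
Step 5: max=9005933/3888000, min=583391/270000, spread=3025513/19440000
Step 6: max=3575326867/1555200000, min=31555949/14400000, spread=53531/497664
Step 7: max=212656925849/93312000000, min=8567116051/3888000000, spread=450953/5971968
Step 8: max=12706343560603/5598720000000, min=1034128610519/466560000000, spread=3799043/71663616

Answer: 3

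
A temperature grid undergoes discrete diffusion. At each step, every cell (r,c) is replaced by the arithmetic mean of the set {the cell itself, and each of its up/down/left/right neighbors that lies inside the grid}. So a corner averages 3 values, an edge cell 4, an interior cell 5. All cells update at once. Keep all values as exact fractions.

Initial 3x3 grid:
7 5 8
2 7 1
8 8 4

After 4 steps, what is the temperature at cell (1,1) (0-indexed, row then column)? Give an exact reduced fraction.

Answer: 996469/180000

Derivation:
Step 1: cell (1,1) = 23/5
Step 2: cell (1,1) = 291/50
Step 3: cell (1,1) = 15827/3000
Step 4: cell (1,1) = 996469/180000
Full grid after step 4:
  725597/129600 4616249/864000 690797/129600
  1197031/216000 996469/180000 125059/24000
  82433/14400 4707749/864000 699097/129600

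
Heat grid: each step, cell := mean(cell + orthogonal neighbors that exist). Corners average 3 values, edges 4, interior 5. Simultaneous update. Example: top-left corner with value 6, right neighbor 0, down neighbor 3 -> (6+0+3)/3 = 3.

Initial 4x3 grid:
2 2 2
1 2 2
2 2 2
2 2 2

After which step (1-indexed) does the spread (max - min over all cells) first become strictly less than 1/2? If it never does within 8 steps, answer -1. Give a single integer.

Answer: 1

Derivation:
Step 1: max=2, min=5/3, spread=1/3
  -> spread < 1/2 first at step 1
Step 2: max=2, min=209/120, spread=31/120
Step 3: max=2, min=1949/1080, spread=211/1080
Step 4: max=3553/1800, min=199103/108000, spread=14077/108000
Step 5: max=212317/108000, min=1803593/972000, spread=5363/48600
Step 6: max=117131/60000, min=54579191/29160000, spread=93859/1166400
Step 7: max=189063533/97200000, min=3288925519/1749600000, spread=4568723/69984000
Step 8: max=5650381111/2916000000, min=198171564371/104976000000, spread=8387449/167961600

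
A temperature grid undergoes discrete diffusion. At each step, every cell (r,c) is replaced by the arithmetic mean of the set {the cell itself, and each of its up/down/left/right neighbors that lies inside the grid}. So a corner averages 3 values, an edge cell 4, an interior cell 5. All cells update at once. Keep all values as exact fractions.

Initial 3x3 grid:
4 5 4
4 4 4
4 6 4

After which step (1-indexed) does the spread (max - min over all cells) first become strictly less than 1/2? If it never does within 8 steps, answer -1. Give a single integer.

Step 1: max=14/3, min=4, spread=2/3
Step 2: max=553/120, min=151/36, spread=149/360
  -> spread < 1/2 first at step 2
Step 3: max=4823/1080, min=61337/14400, spread=8909/43200
Step 4: max=1917757/432000, min=557167/129600, spread=181601/1296000
Step 5: max=17127587/3888000, min=223827233/51840000, spread=13621781/155520000
Step 6: max=6834548113/1555200000, min=2023022503/466560000, spread=273419309/4665600000
Step 7: max=61337185583/13996800000, min=810502496297/186624000000, spread=21979934429/559872000000
Step 8: max=24509835223717/5598720000000, min=7307909541727/1679616000000, spread=450410253881/16796160000000

Answer: 2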